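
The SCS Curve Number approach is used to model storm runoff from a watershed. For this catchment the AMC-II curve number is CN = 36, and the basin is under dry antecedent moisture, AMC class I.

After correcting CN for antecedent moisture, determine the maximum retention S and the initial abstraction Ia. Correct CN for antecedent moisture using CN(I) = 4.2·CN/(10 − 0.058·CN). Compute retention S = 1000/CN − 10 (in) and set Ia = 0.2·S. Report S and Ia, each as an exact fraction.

Adjust CN=36 to AMC I: 4.2·36/(10 − 0.058·36) → (756/5) ÷ (989/125) = 18900/989 ≈ 19.110
Max retention: S = 1000/(18900/989) − 10 = 8000/189 in (≈ 42.328 in)
Ia = 0.2S: 0.2·42.328 = 8.466 in (exactly 1600/189)

S = 8000/189 in ≈ 42.328 in; Ia = 1600/189 in ≈ 8.466 in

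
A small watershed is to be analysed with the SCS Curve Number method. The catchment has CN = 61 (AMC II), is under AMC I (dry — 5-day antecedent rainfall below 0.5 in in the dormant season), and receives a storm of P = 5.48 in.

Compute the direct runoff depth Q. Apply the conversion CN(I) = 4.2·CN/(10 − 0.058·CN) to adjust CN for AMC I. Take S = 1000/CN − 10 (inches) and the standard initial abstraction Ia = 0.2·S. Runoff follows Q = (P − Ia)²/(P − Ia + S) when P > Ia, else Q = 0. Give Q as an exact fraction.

Q = 675948001/2012226825 in ≈ 0.336 in

CN(I) from CN(II)=61: (4.2·61)/(10 − 0.058·61) = 42700/1077 ≈ 39.647
Retention S: 1000/CN − 10 with CN=39.647 → S = 6500/427 ≈ 15.222 in
Initial abstraction Ia = S/5 = (6500/427)/5 = 1300/427 ≈ 3.044 in
Excess rainfall: 5.480 − 3.044 = 2.436 in; P > Ia so Q > 0
Q: (25999/10675)² ÷ (188499/10675) = 675948001/2012226825 in (≈ 0.336 in)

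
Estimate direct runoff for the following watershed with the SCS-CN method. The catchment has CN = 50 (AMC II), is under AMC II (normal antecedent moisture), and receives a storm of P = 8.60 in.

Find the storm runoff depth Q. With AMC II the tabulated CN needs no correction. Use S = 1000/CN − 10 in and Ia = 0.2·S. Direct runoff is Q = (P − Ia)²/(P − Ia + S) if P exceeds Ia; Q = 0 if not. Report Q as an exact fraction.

Q = 1089/415 in ≈ 2.624 in

AMC II — tabulated CN = 50 applies directly.
S = 1000/50 − 10 = 10 in ≈ 10.000 in
Ia = 0.2S: 0.2·10.000 = 2.000 in (exactly 2)
P − Ia = 8.600 − 2.000 = 33/5 ≈ 6.600 in (> 0, runoff occurs)
Runoff Q = (P−Ia)²/(P−Ia+S) = (6.600)²/(6.600+10.000) = 1089/415 ≈ 2.624 in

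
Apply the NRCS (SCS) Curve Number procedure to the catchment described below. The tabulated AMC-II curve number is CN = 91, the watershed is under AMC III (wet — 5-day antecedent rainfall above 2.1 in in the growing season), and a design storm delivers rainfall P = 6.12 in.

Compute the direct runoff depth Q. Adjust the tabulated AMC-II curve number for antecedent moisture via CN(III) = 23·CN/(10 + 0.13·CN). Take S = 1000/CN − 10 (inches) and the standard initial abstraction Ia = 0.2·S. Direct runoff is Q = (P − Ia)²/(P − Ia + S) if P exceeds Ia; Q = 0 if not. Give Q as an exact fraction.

Q = 3692029683/655475275 in ≈ 5.633 in

Adjust CN=91 to AMC III: 23·91/(10 + 0.13·91) → 2093 ÷ (2183/100) = 209300/2183 ≈ 95.877
Max retention: S = 1000/(209300/2183) − 10 = 900/2093 in (≈ 0.430 in)
Ia = 0.2S: 0.2·0.430 = 0.086 in (exactly 180/2093)
P − Ia = 6.120 − 0.086 = 315729/52325 ≈ 6.034 in (> 0, runoff occurs)
Runoff Q = (P−Ia)²/(P−Ia+S) = (6.034)²/(6.034+0.430) = 3692029683/655475275 ≈ 5.633 in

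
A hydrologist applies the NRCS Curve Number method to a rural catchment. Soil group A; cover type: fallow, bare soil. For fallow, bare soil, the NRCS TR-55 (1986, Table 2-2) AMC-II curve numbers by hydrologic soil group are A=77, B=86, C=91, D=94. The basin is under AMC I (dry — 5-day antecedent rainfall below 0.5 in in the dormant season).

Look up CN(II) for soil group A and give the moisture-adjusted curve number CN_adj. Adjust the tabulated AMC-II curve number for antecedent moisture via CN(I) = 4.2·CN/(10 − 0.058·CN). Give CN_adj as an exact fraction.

CN_adj = 161700/2767 ≈ 58.439

NRCS table: fallow, bare soil, soil group A → CN(II) = 77
Adjust CN=77 to AMC I: 4.2·77/(10 − 0.058·77) → (1617/5) ÷ (2767/500) = 161700/2767 ≈ 58.439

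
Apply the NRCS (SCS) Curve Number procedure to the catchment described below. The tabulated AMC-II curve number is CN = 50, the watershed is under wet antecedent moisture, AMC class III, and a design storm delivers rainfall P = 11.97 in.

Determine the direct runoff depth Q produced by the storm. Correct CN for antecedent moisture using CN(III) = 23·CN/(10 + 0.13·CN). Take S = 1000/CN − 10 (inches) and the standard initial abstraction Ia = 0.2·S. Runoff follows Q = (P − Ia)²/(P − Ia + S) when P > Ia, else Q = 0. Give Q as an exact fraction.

Wet (AMC III): CN(III) = 23·50/(10 + 0.13·50) = 1150/(33/2) = 2300/33 ≈ 69.697
Retention S: 1000/CN − 10 with CN=69.697 → S = 100/23 ≈ 4.348 in
Initial abstraction Ia = S/5 = (100/23)/5 = 20/23 ≈ 0.870 in
Since P=11.970 > Ia=0.870: effective rainfall P−Ia = 25531/2300 in
Q: (25531/2300)² ÷ (35531/2300) = 651831961/81721300 in (≈ 7.976 in)

Q = 651831961/81721300 in ≈ 7.976 in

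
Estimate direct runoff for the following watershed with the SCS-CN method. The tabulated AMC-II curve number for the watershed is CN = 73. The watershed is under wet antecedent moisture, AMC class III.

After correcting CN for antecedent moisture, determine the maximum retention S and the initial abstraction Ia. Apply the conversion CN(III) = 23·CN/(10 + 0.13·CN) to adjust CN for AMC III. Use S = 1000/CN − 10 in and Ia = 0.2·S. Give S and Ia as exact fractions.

S = 2700/1679 in ≈ 1.608 in; Ia = 540/1679 in ≈ 0.322 in

Adjust CN=73 to AMC III: 23·73/(10 + 0.13·73) → 1679 ÷ (1949/100) = 167900/1949 ≈ 86.147
Retention S: 1000/CN − 10 with CN=86.147 → S = 2700/1679 ≈ 1.608 in
Ia = 0.2·(2700/1679) = 540/1679 in ≈ 0.322 in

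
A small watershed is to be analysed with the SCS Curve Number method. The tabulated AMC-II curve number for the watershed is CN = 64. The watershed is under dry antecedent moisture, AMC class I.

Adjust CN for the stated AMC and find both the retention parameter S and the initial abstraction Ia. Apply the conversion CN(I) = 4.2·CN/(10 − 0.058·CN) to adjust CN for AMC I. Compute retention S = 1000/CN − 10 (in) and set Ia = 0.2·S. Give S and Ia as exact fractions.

S = 375/28 in ≈ 13.393 in; Ia = 75/28 in ≈ 2.679 in

Adjust CN=64 to AMC I: 4.2·64/(10 − 0.058·64) → (1344/5) ÷ (786/125) = 5600/131 ≈ 42.748
S = 1000/(5600/131) − 10 = 375/28 in ≈ 13.393 in
Ia = 0.2·(375/28) = 75/28 in ≈ 2.679 in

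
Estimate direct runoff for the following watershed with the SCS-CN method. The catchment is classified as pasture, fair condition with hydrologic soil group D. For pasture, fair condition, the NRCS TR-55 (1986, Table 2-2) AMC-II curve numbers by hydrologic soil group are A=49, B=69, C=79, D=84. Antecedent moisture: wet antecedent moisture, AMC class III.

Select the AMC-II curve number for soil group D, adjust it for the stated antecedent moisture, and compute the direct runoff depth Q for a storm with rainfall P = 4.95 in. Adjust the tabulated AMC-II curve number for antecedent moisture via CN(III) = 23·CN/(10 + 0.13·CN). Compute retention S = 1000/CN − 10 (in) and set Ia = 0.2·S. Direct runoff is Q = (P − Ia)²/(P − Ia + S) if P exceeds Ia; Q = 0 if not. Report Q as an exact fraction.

Q = 2136011089/523736220 in ≈ 4.078 in

NRCS table: pasture, fair condition, soil group D → CN(II) = 84
Wet (AMC III): CN(III) = 23·84/(10 + 0.13·84) = 1932/(523/25) = 48300/523 ≈ 92.352
S = 1000/(48300/523) − 10 = 400/483 in ≈ 0.828 in
Initial abstraction Ia = S/5 = (400/483)/5 = 80/483 ≈ 0.166 in
Since P=4.950 > Ia=0.166: effective rainfall P−Ia = 46217/9660 in
Q = (46217/9660)²/((46217/9660) + 400/483) = (2136011089/93315600)/(54217/9660) = 2136011089/523736220 in ≈ 4.078 in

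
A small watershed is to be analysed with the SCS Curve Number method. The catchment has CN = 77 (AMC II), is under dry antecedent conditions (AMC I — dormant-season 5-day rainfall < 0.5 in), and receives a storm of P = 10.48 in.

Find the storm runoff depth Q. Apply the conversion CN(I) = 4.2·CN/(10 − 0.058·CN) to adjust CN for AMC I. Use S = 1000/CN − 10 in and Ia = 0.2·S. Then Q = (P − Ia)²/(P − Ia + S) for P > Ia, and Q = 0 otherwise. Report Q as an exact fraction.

Dry (AMC I): CN(I) = 4.2·77/(10 − 0.058·77) = (1617/5)/(2767/500) = 161700/2767 ≈ 58.439
S = 1000/(161700/2767) − 10 = 11500/1617 in ≈ 7.112 in
Ia = 0.2S: 0.2·7.112 = 1.422 in (exactly 2300/1617)
P − Ia = 10.480 − 1.422 = 366154/40425 ≈ 9.058 in (> 0, runoff occurs)
Q = (366154/40425)²/((366154/40425) + 11500/1617) = (134068751716/1634180625)/(653654/40425) = 67034375858/13211981475 in ≈ 5.074 in

Q = 67034375858/13211981475 in ≈ 5.074 in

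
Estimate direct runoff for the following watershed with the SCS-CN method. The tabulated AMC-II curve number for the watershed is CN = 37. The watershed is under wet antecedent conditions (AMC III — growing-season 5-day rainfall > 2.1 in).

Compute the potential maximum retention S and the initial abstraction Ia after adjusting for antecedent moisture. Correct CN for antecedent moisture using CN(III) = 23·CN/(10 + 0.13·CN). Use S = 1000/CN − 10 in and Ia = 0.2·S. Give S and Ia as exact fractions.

S = 6300/851 in ≈ 7.403 in; Ia = 1260/851 in ≈ 1.481 in

Adjust CN=37 to AMC III: 23·37/(10 + 0.13·37) → 851 ÷ (1481/100) = 85100/1481 ≈ 57.461
Retention S: 1000/CN − 10 with CN=57.461 → S = 6300/851 ≈ 7.403 in
Ia = 0.2S: 0.2·7.403 = 1.481 in (exactly 1260/851)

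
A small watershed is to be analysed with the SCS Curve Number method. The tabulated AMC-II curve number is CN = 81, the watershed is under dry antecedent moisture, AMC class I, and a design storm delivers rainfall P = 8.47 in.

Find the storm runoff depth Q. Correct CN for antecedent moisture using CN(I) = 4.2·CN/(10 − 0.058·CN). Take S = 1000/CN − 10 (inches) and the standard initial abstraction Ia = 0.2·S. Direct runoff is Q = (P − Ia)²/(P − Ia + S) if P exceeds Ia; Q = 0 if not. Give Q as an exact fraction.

Q = 1564368058009/374347064700 in ≈ 4.179 in

Adjust CN=81 to AMC I: 4.2·81/(10 − 0.058·81) → (1701/5) ÷ (2651/500) = 170100/2651 ≈ 64.164
Retention S: 1000/CN − 10 with CN=64.164 → S = 9500/1701 ≈ 5.585 in
Ia = 0.2·(9500/1701) = 1900/1701 in ≈ 1.117 in
Since P=8.470 > Ia=1.117: effective rainfall P−Ia = 1250747/170100 in
Runoff Q = (P−Ia)²/(P−Ia+S) = (7.353)²/(7.353+5.585) = 1564368058009/374347064700 ≈ 4.179 in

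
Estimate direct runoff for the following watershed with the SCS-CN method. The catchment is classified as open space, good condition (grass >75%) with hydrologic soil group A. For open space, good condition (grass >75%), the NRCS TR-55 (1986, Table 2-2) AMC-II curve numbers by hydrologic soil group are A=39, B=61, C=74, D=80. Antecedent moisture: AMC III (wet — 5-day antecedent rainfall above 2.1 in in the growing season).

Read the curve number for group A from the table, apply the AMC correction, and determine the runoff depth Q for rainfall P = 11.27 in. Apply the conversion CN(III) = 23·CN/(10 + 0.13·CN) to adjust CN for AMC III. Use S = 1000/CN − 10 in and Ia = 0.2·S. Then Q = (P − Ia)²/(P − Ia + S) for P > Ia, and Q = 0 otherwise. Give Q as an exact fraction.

NRCS table: open space, good condition (grass >75%), soil group A → CN(II) = 39
Wet (AMC III): CN(III) = 23·39/(10 + 0.13·39) = 897/(1507/100) = 89700/1507 ≈ 59.522
Retention S: 1000/CN − 10 with CN=59.522 → S = 6100/897 ≈ 6.800 in
Initial abstraction Ia = S/5 = (6100/897)/5 = 1220/897 ≈ 1.360 in
Excess rainfall: 11.270 − 1.360 = 9.910 in; P > Ia so Q > 0
Q = (888919/89700)²/((888919/89700) + 6100/897) = (790176988561/8046090000)/(1498919/89700) = 790176988561/134453034300 in ≈ 5.877 in

Q = 790176988561/134453034300 in ≈ 5.877 in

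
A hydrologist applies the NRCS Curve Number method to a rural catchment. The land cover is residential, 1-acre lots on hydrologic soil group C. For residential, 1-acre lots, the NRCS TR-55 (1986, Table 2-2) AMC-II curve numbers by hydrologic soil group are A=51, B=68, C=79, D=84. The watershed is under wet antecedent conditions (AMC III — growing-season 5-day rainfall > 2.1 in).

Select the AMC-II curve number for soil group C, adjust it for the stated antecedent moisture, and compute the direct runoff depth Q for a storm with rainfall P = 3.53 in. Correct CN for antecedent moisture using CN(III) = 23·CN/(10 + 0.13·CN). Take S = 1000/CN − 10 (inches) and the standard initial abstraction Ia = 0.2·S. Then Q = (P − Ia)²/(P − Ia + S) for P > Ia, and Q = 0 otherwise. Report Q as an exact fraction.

Q = 359281558801/147068161700 in ≈ 2.443 in

NRCS table: residential, 1-acre lots, soil group C → CN(II) = 79
Adjust CN=79 to AMC III: 23·79/(10 + 0.13·79) → 1817 ÷ (2027/100) = 181700/2027 ≈ 89.640
S = 1000/(181700/2027) − 10 = 2100/1817 in ≈ 1.156 in
Ia = 0.2S: 0.2·1.156 = 0.231 in (exactly 420/1817)
P − Ia = 3.530 − 0.231 = 599401/181700 ≈ 3.299 in (> 0, runoff occurs)
Q: (599401/181700)² ÷ (809401/181700) = 359281558801/147068161700 in (≈ 2.443 in)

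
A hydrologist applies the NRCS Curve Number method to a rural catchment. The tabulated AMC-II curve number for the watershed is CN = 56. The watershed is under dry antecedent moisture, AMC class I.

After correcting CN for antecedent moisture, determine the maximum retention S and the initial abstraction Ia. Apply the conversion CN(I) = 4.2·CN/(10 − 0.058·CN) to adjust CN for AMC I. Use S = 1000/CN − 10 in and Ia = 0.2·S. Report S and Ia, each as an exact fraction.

S = 2750/147 in ≈ 18.707 in; Ia = 550/147 in ≈ 3.741 in

CN(I) from CN(II)=56: (4.2·56)/(10 − 0.058·56) = 7350/211 ≈ 34.834
Max retention: S = 1000/(7350/211) − 10 = 2750/147 in (≈ 18.707 in)
Ia = 0.2·(2750/147) = 550/147 in ≈ 3.741 in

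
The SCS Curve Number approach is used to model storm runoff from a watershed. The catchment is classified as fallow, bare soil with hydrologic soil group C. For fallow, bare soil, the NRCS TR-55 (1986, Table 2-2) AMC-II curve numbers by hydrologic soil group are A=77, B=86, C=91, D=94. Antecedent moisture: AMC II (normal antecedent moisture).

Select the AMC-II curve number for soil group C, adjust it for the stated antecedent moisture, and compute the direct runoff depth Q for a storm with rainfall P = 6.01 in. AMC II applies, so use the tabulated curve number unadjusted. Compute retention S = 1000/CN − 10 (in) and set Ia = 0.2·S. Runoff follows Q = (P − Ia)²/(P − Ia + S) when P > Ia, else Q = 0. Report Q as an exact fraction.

NRCS table: fallow, bare soil, soil group C → CN(II) = 91
CN(II) = 91; AMC II needs no correction.
Max retention: S = 1000/91 − 10 = 90/91 in (≈ 0.989 in)
Ia = 0.2·(90/91) = 18/91 in ≈ 0.198 in
Since P=6.010 > Ia=0.198: effective rainfall P−Ia = 52891/9100 in
Q: (52891/9100)² ÷ (61891/9100) = 2797457881/563208100 in (≈ 4.967 in)

Q = 2797457881/563208100 in ≈ 4.967 in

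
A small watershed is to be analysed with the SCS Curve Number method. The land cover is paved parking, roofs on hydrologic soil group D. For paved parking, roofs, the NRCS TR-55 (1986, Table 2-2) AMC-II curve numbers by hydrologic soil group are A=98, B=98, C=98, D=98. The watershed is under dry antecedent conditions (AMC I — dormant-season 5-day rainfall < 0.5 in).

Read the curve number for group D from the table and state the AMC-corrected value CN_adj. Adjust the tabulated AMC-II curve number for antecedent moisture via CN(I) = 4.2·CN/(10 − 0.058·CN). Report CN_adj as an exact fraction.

CN_adj = 102900/1079 ≈ 95.366

NRCS table: paved parking, roofs, soil group D → CN(II) = 98
Adjust CN=98 to AMC I: 4.2·98/(10 − 0.058·98) → (2058/5) ÷ (1079/250) = 102900/1079 ≈ 95.366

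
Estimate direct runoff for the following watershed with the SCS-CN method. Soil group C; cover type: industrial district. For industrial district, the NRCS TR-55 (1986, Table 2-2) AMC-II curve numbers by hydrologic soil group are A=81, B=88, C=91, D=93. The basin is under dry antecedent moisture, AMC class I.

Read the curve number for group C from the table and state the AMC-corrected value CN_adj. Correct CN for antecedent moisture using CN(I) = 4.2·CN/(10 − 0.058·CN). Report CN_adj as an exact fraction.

NRCS table: industrial district, soil group C → CN(II) = 91
CN(I) from CN(II)=91: (4.2·91)/(10 − 0.058·91) = 63700/787 ≈ 80.940

CN_adj = 63700/787 ≈ 80.940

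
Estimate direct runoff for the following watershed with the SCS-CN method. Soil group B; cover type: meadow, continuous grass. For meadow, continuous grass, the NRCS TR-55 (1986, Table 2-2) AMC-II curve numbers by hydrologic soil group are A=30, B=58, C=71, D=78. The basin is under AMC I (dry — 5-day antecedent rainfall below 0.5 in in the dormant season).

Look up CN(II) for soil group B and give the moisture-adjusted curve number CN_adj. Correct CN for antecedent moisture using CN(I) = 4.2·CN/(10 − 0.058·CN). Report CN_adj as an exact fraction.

CN_adj = 2900/79 ≈ 36.709

NRCS table: meadow, continuous grass, soil group B → CN(II) = 58
Adjust CN=58 to AMC I: 4.2·58/(10 − 0.058·58) → (1218/5) ÷ (1659/250) = 2900/79 ≈ 36.709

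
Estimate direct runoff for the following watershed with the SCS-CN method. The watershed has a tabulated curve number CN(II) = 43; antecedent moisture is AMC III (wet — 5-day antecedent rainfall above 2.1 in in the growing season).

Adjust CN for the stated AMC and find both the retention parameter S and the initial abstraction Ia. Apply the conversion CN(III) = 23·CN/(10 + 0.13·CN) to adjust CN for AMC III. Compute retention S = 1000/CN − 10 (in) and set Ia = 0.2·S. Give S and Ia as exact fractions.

S = 5700/989 in ≈ 5.763 in; Ia = 1140/989 in ≈ 1.153 in

Wet (AMC III): CN(III) = 23·43/(10 + 0.13·43) = 989/(1559/100) = 98900/1559 ≈ 63.438
S = 1000/(98900/1559) − 10 = 5700/989 in ≈ 5.763 in
Initial abstraction Ia = S/5 = (5700/989)/5 = 1140/989 ≈ 1.153 in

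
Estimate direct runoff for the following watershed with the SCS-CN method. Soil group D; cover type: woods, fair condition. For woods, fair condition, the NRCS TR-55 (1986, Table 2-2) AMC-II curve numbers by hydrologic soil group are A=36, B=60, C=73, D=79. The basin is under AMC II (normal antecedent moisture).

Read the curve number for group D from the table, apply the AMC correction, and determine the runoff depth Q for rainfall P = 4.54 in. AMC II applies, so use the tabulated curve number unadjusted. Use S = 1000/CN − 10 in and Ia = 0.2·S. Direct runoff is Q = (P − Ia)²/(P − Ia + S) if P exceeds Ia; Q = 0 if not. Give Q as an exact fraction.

Q = 250683889/104015350 in ≈ 2.410 in

NRCS table: woods, fair condition, soil group D → CN(II) = 79
Average conditions: CN = 79 (no AMC adjustment).
S = 1000/79 − 10 = 210/79 in ≈ 2.658 in
Initial abstraction Ia = S/5 = (210/79)/5 = 42/79 ≈ 0.532 in
P − Ia = 4.540 − 0.532 = 15833/3950 ≈ 4.008 in (> 0, runoff occurs)
Runoff Q = (P−Ia)²/(P−Ia+S) = (4.008)²/(4.008+2.658) = 250683889/104015350 ≈ 2.410 in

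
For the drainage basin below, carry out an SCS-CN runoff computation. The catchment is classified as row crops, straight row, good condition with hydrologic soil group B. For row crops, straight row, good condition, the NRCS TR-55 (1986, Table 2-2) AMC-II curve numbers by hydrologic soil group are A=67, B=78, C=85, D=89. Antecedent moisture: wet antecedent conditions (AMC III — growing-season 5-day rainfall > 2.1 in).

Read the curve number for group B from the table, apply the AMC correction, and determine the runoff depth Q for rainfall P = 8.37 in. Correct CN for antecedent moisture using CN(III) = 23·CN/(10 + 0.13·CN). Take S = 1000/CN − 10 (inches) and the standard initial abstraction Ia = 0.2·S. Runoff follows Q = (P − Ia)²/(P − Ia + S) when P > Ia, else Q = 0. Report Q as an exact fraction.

Q = 531133406521/75239373300 in ≈ 7.059 in

NRCS table: row crops, straight row, good condition, soil group B → CN(II) = 78
Adjust CN=78 to AMC III: 23·78/(10 + 0.13·78) → 1794 ÷ (1007/50) = 89700/1007 ≈ 89.076
Retention S: 1000/CN − 10 with CN=89.076 → S = 1100/897 ≈ 1.226 in
Ia = 0.2·(1100/897) = 220/897 in ≈ 0.245 in
Since P=8.370 > Ia=0.245: effective rainfall P−Ia = 728789/89700 in
Q = (728789/89700)²/((728789/89700) + 1100/897) = (531133406521/8046090000)/(838789/89700) = 531133406521/75239373300 in ≈ 7.059 in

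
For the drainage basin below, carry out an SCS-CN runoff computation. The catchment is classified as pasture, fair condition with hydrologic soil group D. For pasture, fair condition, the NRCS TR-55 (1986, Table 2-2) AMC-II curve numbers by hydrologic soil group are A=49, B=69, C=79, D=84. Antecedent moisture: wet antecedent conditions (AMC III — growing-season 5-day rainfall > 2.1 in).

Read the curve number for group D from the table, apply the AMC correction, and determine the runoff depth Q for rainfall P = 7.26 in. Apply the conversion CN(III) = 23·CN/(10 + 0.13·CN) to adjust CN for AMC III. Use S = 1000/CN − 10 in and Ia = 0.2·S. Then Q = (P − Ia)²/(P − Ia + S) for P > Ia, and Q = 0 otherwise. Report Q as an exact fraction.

NRCS table: pasture, fair condition, soil group D → CN(II) = 84
CN(III) from CN(II)=84: (23·84)/(10 + 0.13·84) = 48300/523 ≈ 92.352
S = 1000/(48300/523) − 10 = 400/483 in ≈ 0.828 in
Ia = 0.2S: 0.2·0.828 = 0.166 in (exactly 80/483)
Since P=7.260 > Ia=0.166: effective rainfall P−Ia = 171329/24150 in
Runoff Q = (P−Ia)²/(P−Ia+S) = (7.094)²/(7.094+0.828) = 29353626241/4620595350 ≈ 6.353 in

Q = 29353626241/4620595350 in ≈ 6.353 in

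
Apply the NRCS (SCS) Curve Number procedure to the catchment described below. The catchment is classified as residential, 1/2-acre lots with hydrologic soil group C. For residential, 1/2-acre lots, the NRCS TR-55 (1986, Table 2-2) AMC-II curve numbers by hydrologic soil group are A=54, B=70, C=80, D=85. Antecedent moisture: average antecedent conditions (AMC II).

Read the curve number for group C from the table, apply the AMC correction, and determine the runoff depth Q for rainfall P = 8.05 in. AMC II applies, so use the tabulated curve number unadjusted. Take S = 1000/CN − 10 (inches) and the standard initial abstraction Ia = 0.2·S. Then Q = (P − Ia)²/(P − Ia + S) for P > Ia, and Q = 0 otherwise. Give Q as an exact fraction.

Q = 22801/4020 in ≈ 5.672 in

NRCS table: residential, 1/2-acre lots, soil group C → CN(II) = 80
Average conditions: CN = 80 (no AMC adjustment).
Retention S: 1000/CN − 10 with CN=80.000 → S = 5/2 ≈ 2.500 in
Initial abstraction Ia = S/5 = (5/2)/5 = 1/2 ≈ 0.500 in
Since P=8.050 > Ia=0.500: effective rainfall P−Ia = 151/20 in
Q: (151/20)² ÷ (201/20) = 22801/4020 in (≈ 5.672 in)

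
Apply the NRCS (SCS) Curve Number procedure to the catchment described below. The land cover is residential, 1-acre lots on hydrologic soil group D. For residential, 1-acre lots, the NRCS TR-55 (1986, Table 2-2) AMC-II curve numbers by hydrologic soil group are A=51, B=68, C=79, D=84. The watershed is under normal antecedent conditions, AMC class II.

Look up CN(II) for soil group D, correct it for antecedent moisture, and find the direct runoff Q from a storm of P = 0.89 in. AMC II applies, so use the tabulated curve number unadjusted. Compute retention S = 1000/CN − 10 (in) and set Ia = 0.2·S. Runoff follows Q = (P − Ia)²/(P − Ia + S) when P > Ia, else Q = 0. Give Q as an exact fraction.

Q = 1142761/10644900 in ≈ 0.107 in

NRCS table: residential, 1-acre lots, soil group D → CN(II) = 84
Average conditions: CN = 84 (no AMC adjustment).
S = 1000/84 − 10 = 40/21 in ≈ 1.905 in
Ia = 0.2·(40/21) = 8/21 in ≈ 0.381 in
Excess rainfall: 0.890 − 0.381 = 0.509 in; P > Ia so Q > 0
Runoff Q = (P−Ia)²/(P−Ia+S) = (0.509)²/(0.509+1.905) = 1142761/10644900 ≈ 0.107 in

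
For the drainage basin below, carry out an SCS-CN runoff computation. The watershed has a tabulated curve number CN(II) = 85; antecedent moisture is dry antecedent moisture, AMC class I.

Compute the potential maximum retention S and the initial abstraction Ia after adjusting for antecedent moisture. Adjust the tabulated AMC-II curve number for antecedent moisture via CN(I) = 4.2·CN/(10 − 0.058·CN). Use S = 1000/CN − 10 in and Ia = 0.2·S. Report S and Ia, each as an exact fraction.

S = 500/119 in ≈ 4.202 in; Ia = 100/119 in ≈ 0.840 in

Dry (AMC I): CN(I) = 4.2·85/(10 − 0.058·85) = 357/(507/100) = 11900/169 ≈ 70.414
Retention S: 1000/CN − 10 with CN=70.414 → S = 500/119 ≈ 4.202 in
Ia = 0.2·(500/119) = 100/119 in ≈ 0.840 in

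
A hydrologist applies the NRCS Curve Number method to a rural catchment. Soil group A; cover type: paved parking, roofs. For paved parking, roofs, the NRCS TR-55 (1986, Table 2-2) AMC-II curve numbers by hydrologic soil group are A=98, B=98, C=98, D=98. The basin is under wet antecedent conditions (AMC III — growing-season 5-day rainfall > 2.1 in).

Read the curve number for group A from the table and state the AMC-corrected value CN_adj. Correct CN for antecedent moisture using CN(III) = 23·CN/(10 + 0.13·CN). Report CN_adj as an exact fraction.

CN_adj = 112700/1137 ≈ 99.120

NRCS table: paved parking, roofs, soil group A → CN(II) = 98
Wet (AMC III): CN(III) = 23·98/(10 + 0.13·98) = 2254/(1137/50) = 112700/1137 ≈ 99.120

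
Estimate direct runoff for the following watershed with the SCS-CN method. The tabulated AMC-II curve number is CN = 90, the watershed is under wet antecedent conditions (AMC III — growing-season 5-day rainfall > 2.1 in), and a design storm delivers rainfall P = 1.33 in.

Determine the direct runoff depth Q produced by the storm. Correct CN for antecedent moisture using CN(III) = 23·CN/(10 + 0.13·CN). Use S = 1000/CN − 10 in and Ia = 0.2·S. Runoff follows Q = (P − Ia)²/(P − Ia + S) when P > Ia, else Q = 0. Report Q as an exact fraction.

Wet (AMC III): CN(III) = 23·90/(10 + 0.13·90) = 2070/(217/10) = 20700/217 ≈ 95.392
S = 1000/(20700/217) − 10 = 100/207 in ≈ 0.483 in
Ia = 0.2·(100/207) = 20/207 in ≈ 0.097 in
Since P=1.330 > Ia=0.097: effective rainfall P−Ia = 25531/20700 in
Runoff Q = (P−Ia)²/(P−Ia+S) = (1.233)²/(1.233+0.483) = 651831961/735491700 ≈ 0.886 in

Q = 651831961/735491700 in ≈ 0.886 in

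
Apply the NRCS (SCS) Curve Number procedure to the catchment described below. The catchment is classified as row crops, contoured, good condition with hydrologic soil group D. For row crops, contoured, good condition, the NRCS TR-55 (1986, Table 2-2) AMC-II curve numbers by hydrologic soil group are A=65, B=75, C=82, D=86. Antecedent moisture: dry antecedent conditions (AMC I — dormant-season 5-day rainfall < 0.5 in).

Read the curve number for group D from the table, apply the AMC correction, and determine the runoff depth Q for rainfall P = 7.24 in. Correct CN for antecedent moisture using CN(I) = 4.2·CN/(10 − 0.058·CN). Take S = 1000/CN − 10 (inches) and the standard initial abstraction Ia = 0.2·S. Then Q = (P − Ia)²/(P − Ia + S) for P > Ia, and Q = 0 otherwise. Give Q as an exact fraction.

NRCS table: row crops, contoured, good condition, soil group D → CN(II) = 86
Adjust CN=86 to AMC I: 4.2·86/(10 − 0.058·86) → (1806/5) ÷ (1253/250) = 12900/179 ≈ 72.067
S = 1000/(12900/179) − 10 = 500/129 in ≈ 3.876 in
Ia = 0.2S: 0.2·3.876 = 0.775 in (exactly 100/129)
P − Ia = 7.240 − 0.775 = 20849/3225 ≈ 6.465 in (> 0, runoff occurs)
Q = (20849/3225)²/((20849/3225) + 500/129) = (434680801/10400625)/(33349/3225) = 434680801/107550525 in ≈ 4.042 in

Q = 434680801/107550525 in ≈ 4.042 in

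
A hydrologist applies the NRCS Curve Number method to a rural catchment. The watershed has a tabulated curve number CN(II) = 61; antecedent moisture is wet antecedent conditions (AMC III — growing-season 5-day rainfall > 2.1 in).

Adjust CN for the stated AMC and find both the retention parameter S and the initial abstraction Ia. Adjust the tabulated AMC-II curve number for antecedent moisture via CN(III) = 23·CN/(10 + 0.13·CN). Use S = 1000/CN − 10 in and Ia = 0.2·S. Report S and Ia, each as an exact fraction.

S = 3900/1403 in ≈ 2.780 in; Ia = 780/1403 in ≈ 0.556 in

Adjust CN=61 to AMC III: 23·61/(10 + 0.13·61) → 1403 ÷ (1793/100) = 140300/1793 ≈ 78.249
S = 1000/(140300/1793) − 10 = 3900/1403 in ≈ 2.780 in
Ia = 0.2·(3900/1403) = 780/1403 in ≈ 0.556 in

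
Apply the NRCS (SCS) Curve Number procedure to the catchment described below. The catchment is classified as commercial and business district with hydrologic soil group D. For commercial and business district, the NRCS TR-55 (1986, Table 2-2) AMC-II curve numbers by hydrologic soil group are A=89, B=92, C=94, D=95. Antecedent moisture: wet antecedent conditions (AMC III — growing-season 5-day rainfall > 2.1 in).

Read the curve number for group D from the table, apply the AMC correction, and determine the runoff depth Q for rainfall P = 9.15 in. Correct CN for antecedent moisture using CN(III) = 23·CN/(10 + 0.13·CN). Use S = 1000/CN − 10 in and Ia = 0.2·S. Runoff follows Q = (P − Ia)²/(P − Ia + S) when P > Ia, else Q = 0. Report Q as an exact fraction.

NRCS table: commercial and business district, soil group D → CN(II) = 95
CN(III) from CN(II)=95: (23·95)/(10 + 0.13·95) = 43700/447 ≈ 97.763
S = 1000/(43700/447) − 10 = 100/437 in ≈ 0.229 in
Ia = 0.2S: 0.2·0.229 = 0.046 in (exactly 20/437)
Since P=9.150 > Ia=0.046: effective rainfall P−Ia = 79571/8740 in
Q: (79571/8740)² ÷ (81571/8740) = 6331544041/712930540 in (≈ 8.881 in)

Q = 6331544041/712930540 in ≈ 8.881 in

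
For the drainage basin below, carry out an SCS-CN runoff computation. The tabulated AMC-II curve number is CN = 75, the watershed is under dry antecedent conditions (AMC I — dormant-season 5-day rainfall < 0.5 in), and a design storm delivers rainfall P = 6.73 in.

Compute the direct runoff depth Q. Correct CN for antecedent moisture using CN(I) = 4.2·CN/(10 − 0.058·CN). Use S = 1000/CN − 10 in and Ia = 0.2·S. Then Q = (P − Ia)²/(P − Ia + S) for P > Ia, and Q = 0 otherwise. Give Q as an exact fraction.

Q = 1049695201/519113700 in ≈ 2.022 in

CN(I) from CN(II)=75: (4.2·75)/(10 − 0.058·75) = 6300/113 ≈ 55.752
Retention S: 1000/CN − 10 with CN=55.752 → S = 500/63 ≈ 7.937 in
Ia = 0.2S: 0.2·7.937 = 1.587 in (exactly 100/63)
Since P=6.730 > Ia=1.587: effective rainfall P−Ia = 32399/6300 in
Q: (32399/6300)² ÷ (82399/6300) = 1049695201/519113700 in (≈ 2.022 in)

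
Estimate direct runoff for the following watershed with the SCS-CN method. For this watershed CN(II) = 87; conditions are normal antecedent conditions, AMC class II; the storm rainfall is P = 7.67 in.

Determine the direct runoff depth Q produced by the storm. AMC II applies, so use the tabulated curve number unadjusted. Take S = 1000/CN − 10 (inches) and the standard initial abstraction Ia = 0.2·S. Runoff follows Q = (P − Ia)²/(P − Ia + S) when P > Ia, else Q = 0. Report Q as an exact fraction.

Q = 316348357/51617100 in ≈ 6.129 in

CN(II) = 87; AMC II needs no correction.
S = 1000/87 − 10 = 130/87 in ≈ 1.494 in
Ia = 0.2·(130/87) = 26/87 in ≈ 0.299 in
P − Ia = 7.670 − 0.299 = 64129/8700 ≈ 7.371 in (> 0, runoff occurs)
Q: (64129/8700)² ÷ (77129/8700) = 316348357/51617100 in (≈ 6.129 in)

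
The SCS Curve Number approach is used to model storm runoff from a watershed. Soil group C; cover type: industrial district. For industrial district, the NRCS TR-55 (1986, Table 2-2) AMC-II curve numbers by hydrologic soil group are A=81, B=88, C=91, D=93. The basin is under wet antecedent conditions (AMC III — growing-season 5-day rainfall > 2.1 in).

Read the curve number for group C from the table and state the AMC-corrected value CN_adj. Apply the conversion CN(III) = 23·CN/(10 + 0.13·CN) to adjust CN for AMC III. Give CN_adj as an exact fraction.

CN_adj = 209300/2183 ≈ 95.877

NRCS table: industrial district, soil group C → CN(II) = 91
CN(III) from CN(II)=91: (23·91)/(10 + 0.13·91) = 209300/2183 ≈ 95.877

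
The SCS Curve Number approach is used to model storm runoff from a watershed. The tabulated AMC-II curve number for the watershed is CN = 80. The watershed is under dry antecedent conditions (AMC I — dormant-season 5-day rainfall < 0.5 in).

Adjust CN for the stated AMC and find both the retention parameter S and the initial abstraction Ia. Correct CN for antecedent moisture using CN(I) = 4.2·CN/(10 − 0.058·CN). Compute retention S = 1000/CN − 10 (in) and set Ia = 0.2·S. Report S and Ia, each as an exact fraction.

S = 125/21 in ≈ 5.952 in; Ia = 25/21 in ≈ 1.190 in

Dry (AMC I): CN(I) = 4.2·80/(10 − 0.058·80) = 336/(134/25) = 4200/67 ≈ 62.687
Retention S: 1000/CN − 10 with CN=62.687 → S = 125/21 ≈ 5.952 in
Ia = 0.2S: 0.2·5.952 = 1.190 in (exactly 25/21)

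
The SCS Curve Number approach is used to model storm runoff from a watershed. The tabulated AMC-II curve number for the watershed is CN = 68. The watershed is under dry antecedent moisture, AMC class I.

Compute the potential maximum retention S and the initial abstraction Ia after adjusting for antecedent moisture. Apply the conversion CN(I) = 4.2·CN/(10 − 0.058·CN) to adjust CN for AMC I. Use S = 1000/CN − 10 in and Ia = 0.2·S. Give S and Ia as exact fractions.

Dry (AMC I): CN(I) = 4.2·68/(10 − 0.058·68) = (1428/5)/(757/125) = 35700/757 ≈ 47.160
Max retention: S = 1000/(35700/757) − 10 = 4000/357 in (≈ 11.204 in)
Initial abstraction Ia = S/5 = (4000/357)/5 = 800/357 ≈ 2.241 in

S = 4000/357 in ≈ 11.204 in; Ia = 800/357 in ≈ 2.241 in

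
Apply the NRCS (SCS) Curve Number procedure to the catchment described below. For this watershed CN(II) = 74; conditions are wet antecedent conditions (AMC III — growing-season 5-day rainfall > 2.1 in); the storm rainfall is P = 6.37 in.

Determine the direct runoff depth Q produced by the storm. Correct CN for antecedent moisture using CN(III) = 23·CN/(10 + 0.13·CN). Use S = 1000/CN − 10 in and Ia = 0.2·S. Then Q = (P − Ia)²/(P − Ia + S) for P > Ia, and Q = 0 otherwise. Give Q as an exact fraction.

Q = 1576010601/325337300 in ≈ 4.844 in

CN(III) from CN(II)=74: (23·74)/(10 + 0.13·74) = 85100/981 ≈ 86.748
Retention S: 1000/CN − 10 with CN=86.748 → S = 1300/851 ≈ 1.528 in
Ia = 0.2S: 0.2·1.528 = 0.306 in (exactly 260/851)
Excess rainfall: 6.370 − 0.306 = 6.064 in; P > Ia so Q > 0
Q = (516087/85100)²/((516087/85100) + 1300/851) = (266345791569/7242010000)/(646087/85100) = 1576010601/325337300 in ≈ 4.844 in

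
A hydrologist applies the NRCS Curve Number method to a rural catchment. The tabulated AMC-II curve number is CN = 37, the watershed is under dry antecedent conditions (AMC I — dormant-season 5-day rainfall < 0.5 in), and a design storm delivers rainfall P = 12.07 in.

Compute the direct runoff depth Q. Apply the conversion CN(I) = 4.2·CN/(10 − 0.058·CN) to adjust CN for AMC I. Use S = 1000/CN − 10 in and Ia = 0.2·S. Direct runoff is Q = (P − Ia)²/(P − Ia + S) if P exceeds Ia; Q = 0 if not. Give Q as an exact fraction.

Q = 214886281/609238300 in ≈ 0.353 in

Adjust CN=37 to AMC I: 4.2·37/(10 − 0.058·37) → (777/5) ÷ (3927/500) = 3700/187 ≈ 19.786
S = 1000/(3700/187) − 10 = 1500/37 in ≈ 40.541 in
Initial abstraction Ia = S/5 = (1500/37)/5 = 300/37 ≈ 8.108 in
Since P=12.070 > Ia=8.108: effective rainfall P−Ia = 14659/3700 in
Q = (14659/3700)²/((14659/3700) + 1500/37) = (214886281/13690000)/(164659/3700) = 214886281/609238300 in ≈ 0.353 in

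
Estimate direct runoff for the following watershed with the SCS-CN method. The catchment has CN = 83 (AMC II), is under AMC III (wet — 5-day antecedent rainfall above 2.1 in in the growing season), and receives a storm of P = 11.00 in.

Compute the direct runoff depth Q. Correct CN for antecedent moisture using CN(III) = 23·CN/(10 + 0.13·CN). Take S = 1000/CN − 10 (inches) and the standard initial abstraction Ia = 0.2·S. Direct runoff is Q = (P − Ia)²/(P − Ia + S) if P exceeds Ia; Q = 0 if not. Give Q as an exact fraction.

Q = 426794281/42683331 in ≈ 9.999 in

CN(III) from CN(II)=83: (23·83)/(10 + 0.13·83) = 190900/2079 ≈ 91.823
Max retention: S = 1000/(190900/2079) − 10 = 1700/1909 in (≈ 0.891 in)
Initial abstraction Ia = S/5 = (1700/1909)/5 = 340/1909 ≈ 0.178 in
Excess rainfall: 11.000 − 0.178 = 10.822 in; P > Ia so Q > 0
Q: (20659/1909)² ÷ (22359/1909) = 426794281/42683331 in (≈ 9.999 in)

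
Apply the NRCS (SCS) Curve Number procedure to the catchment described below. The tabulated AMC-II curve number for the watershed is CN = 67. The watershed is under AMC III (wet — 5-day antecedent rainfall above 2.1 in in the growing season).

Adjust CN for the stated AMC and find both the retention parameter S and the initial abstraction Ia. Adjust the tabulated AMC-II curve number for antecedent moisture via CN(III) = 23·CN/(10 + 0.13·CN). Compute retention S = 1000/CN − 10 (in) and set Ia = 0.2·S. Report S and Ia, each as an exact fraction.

Adjust CN=67 to AMC III: 23·67/(10 + 0.13·67) → 1541 ÷ (1871/100) = 154100/1871 ≈ 82.362
S = 1000/(154100/1871) − 10 = 3300/1541 in ≈ 2.141 in
Ia = 0.2·(3300/1541) = 660/1541 in ≈ 0.428 in

S = 3300/1541 in ≈ 2.141 in; Ia = 660/1541 in ≈ 0.428 in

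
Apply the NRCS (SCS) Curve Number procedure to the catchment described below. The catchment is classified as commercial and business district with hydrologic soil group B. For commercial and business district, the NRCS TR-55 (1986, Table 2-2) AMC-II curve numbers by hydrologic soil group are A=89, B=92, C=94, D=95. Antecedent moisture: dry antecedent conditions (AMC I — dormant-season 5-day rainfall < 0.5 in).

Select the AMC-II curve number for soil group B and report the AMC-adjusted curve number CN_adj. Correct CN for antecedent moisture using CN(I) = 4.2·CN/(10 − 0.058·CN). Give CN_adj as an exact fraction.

CN_adj = 48300/583 ≈ 82.847

NRCS table: commercial and business district, soil group B → CN(II) = 92
CN(I) from CN(II)=92: (4.2·92)/(10 − 0.058·92) = 48300/583 ≈ 82.847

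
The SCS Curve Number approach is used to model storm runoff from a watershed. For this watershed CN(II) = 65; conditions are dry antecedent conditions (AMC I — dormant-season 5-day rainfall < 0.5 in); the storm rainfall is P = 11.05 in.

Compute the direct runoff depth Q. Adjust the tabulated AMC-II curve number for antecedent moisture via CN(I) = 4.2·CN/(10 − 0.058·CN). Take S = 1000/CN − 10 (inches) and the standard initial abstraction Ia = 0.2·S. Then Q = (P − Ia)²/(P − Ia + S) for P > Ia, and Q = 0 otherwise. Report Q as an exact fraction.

Q = 43811161/12962820 in ≈ 3.380 in

CN(I) from CN(II)=65: (4.2·65)/(10 − 0.058·65) = 3900/89 ≈ 43.820
Retention S: 1000/CN − 10 with CN=43.820 → S = 500/39 ≈ 12.821 in
Ia = 0.2·(500/39) = 100/39 in ≈ 2.564 in
Excess rainfall: 11.050 − 2.564 = 8.486 in; P > Ia so Q > 0
Runoff Q = (P−Ia)²/(P−Ia+S) = (8.486)²/(8.486+12.821) = 43811161/12962820 ≈ 3.380 in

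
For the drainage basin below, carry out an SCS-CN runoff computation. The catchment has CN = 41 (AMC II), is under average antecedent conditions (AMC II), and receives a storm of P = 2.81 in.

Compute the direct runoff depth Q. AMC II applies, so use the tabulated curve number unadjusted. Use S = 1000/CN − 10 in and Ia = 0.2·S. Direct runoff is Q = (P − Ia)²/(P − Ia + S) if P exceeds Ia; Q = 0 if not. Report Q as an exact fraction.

Q = 0 in ≈ 0.000 in

AMC II — tabulated CN = 41 applies directly.
Max retention: S = 1000/41 − 10 = 590/41 in (≈ 14.390 in)
Ia = 0.2·(590/41) = 118/41 in ≈ 2.878 in
P = 2.810 ≤ Ia = 2.878 in: entire storm abstracted, Q = 0.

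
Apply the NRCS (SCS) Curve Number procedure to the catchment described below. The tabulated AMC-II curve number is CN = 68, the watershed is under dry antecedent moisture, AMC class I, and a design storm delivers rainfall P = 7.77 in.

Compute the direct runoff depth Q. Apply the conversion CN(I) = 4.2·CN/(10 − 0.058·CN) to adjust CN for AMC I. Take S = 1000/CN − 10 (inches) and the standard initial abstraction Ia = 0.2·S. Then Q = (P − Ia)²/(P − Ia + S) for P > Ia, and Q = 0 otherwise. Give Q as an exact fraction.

Dry (AMC I): CN(I) = 4.2·68/(10 − 0.058·68) = (1428/5)/(757/125) = 35700/757 ≈ 47.160
S = 1000/(35700/757) − 10 = 4000/357 in ≈ 11.204 in
Initial abstraction Ia = S/5 = (4000/357)/5 = 800/357 ≈ 2.241 in
Excess rainfall: 7.770 − 2.241 = 5.529 in; P > Ia so Q > 0
Q: (197389/35700)² ÷ (597389/35700) = 38962417321/21326787300 in (≈ 1.827 in)

Q = 38962417321/21326787300 in ≈ 1.827 in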